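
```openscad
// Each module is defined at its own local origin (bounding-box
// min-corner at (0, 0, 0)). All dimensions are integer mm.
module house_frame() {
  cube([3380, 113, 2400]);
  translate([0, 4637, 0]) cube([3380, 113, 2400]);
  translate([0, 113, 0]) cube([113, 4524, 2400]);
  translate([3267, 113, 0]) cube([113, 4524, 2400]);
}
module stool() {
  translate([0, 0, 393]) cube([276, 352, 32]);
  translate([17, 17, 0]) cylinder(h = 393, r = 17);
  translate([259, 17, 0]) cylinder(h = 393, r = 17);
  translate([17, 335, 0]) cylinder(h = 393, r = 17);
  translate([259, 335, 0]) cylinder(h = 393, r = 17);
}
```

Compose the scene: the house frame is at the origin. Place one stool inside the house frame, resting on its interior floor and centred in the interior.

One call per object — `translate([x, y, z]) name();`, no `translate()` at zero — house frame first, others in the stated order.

house_frame();
translate([1552, 2199, 0]) stool();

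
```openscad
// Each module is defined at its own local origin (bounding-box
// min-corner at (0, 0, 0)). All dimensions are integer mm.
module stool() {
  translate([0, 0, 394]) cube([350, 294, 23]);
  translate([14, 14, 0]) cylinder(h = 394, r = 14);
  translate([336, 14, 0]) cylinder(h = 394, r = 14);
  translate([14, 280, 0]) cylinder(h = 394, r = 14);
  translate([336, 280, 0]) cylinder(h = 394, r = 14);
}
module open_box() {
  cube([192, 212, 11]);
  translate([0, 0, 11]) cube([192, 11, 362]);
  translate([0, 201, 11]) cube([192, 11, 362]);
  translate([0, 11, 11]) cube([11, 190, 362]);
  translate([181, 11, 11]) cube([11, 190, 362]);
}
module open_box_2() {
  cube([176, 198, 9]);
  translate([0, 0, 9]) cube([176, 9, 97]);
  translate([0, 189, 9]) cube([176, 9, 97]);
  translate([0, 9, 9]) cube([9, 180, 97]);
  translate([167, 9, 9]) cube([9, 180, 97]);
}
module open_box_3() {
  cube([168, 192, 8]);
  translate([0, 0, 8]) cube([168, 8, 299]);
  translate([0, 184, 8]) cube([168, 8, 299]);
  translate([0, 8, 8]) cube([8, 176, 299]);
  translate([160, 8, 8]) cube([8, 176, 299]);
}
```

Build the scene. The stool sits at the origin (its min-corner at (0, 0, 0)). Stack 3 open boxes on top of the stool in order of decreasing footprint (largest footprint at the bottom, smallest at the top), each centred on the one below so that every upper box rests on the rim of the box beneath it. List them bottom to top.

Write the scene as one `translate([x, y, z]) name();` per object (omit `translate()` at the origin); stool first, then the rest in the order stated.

stool();
translate([79, 41, 417]) open_box();
translate([87, 48, 790]) open_box_2();
translate([91, 51, 896]) open_box_3();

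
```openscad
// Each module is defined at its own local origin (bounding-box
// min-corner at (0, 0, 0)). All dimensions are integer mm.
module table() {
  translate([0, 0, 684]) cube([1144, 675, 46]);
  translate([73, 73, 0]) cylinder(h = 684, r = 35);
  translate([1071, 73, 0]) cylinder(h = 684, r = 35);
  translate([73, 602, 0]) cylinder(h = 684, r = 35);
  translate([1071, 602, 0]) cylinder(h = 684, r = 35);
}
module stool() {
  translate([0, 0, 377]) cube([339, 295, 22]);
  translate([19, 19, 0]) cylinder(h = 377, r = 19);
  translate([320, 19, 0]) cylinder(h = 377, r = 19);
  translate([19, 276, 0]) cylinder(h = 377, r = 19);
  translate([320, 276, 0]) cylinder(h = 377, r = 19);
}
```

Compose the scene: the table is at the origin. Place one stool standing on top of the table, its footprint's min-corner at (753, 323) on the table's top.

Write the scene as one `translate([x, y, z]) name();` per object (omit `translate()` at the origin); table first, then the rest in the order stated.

table();
translate([753, 323, 730]) stool();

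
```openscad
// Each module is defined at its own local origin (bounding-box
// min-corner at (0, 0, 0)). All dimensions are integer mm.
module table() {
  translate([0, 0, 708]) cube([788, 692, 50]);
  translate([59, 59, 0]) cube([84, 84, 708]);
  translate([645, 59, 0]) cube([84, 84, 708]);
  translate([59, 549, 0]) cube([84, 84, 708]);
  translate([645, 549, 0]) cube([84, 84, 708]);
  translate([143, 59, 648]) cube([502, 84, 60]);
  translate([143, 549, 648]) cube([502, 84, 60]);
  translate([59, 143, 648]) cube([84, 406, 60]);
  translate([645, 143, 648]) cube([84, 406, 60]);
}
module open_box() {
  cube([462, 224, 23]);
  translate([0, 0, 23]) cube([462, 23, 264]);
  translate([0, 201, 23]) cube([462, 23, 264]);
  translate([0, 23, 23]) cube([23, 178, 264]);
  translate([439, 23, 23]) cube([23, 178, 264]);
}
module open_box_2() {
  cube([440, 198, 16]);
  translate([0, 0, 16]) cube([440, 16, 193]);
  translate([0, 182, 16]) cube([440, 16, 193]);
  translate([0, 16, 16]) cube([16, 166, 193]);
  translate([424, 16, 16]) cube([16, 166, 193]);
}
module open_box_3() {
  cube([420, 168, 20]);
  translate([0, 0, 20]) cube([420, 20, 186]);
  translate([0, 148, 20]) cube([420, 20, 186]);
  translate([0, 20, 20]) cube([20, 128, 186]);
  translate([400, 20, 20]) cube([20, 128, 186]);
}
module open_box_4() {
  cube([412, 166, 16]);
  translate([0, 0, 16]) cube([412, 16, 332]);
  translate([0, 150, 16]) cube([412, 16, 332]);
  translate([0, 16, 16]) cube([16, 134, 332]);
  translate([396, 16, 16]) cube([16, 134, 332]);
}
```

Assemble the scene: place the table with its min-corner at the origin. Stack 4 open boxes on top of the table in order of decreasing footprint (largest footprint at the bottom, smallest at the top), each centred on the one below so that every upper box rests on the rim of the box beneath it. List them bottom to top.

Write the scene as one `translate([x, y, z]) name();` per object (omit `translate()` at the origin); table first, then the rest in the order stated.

table();
translate([163, 234, 758]) open_box();
translate([174, 247, 1045]) open_box_2();
translate([184, 262, 1254]) open_box_3();
translate([188, 263, 1460]) open_box_4();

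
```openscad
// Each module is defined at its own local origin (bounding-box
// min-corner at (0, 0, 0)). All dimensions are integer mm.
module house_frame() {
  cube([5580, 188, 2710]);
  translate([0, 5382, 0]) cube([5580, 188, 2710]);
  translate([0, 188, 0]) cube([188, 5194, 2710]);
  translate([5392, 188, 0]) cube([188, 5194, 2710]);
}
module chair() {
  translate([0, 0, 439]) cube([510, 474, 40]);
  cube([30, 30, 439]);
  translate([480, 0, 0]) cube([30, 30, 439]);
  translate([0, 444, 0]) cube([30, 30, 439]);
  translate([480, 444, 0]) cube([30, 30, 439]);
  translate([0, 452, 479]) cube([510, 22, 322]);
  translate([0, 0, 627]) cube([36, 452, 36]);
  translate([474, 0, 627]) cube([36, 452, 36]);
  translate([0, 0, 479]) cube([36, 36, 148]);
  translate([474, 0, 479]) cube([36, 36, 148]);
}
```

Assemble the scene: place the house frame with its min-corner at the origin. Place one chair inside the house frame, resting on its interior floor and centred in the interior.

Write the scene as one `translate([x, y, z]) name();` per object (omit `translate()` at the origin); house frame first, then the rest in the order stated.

house_frame();
translate([2535, 2548, 0]) chair();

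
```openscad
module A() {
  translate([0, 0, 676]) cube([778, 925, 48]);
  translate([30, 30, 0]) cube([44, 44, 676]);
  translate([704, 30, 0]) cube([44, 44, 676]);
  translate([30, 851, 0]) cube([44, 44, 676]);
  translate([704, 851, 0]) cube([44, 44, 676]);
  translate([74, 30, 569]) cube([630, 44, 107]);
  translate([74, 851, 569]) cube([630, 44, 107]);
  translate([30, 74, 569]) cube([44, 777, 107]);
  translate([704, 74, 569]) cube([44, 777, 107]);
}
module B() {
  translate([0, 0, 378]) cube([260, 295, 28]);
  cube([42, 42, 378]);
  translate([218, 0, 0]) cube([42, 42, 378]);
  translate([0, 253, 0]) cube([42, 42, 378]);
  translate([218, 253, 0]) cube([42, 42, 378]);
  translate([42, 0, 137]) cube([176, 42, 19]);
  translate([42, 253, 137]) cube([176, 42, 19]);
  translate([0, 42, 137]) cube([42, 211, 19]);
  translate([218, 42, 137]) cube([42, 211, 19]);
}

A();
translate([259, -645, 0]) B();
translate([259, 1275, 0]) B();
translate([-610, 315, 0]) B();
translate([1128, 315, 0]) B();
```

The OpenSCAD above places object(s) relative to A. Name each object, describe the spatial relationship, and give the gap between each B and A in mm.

A is a table. B is a stool. Four stools sit around the table at the −y, +y, −x, +x sides. The gap between each stool and the table is 350 mm.

Each stool's nearest face is 350 mm from the table's bounding box.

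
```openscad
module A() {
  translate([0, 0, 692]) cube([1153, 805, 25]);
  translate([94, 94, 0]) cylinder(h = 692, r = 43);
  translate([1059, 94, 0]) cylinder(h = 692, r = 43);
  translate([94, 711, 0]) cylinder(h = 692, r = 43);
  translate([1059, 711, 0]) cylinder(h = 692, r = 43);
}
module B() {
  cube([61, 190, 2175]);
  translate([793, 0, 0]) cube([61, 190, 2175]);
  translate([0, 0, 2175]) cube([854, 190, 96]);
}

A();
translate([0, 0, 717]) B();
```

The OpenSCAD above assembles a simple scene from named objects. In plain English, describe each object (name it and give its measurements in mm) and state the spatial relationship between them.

A is a table with a 1153×805 mm rectangular top, 25 mm thick, top surface at z = 717 mm, supported by four round legs of 86 mm diameter, each leg's bounding box inset 51 mm from the nearest pair of top edges, running from the floor.

B is a rectangular door frame: two vertical jambs of 61×190 mm section, 2175 mm tall, with a clear opening 732 mm wide between their inner faces. A header 96 mm tall and 190 mm deep lies on top of the jambs and spans the full outside width.

The door frame is on top of the table.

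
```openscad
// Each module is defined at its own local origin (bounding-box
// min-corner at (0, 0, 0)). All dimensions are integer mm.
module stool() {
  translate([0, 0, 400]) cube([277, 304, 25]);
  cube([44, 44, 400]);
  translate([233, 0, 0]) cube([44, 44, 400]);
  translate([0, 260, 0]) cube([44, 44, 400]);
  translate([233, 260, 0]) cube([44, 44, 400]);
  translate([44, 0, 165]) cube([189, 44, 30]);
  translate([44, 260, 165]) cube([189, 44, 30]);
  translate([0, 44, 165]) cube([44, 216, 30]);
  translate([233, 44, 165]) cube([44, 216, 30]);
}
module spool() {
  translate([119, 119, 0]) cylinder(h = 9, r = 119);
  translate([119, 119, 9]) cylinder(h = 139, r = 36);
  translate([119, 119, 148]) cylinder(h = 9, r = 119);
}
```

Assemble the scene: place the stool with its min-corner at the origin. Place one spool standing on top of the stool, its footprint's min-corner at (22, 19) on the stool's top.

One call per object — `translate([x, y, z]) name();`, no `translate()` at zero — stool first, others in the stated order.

stool();
translate([22, 19, 425]) spool();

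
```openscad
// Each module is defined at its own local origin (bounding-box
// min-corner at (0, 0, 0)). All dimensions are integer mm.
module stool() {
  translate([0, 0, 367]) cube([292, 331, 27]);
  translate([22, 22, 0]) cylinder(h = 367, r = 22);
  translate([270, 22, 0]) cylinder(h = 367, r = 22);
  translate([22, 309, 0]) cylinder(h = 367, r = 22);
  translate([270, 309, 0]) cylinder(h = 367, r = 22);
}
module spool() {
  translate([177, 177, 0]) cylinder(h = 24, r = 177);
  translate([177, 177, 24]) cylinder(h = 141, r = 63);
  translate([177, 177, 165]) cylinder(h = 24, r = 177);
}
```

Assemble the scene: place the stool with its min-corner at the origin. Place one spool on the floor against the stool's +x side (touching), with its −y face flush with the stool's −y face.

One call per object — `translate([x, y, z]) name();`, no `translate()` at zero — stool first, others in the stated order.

stool();
translate([292, 0, 0]) spool();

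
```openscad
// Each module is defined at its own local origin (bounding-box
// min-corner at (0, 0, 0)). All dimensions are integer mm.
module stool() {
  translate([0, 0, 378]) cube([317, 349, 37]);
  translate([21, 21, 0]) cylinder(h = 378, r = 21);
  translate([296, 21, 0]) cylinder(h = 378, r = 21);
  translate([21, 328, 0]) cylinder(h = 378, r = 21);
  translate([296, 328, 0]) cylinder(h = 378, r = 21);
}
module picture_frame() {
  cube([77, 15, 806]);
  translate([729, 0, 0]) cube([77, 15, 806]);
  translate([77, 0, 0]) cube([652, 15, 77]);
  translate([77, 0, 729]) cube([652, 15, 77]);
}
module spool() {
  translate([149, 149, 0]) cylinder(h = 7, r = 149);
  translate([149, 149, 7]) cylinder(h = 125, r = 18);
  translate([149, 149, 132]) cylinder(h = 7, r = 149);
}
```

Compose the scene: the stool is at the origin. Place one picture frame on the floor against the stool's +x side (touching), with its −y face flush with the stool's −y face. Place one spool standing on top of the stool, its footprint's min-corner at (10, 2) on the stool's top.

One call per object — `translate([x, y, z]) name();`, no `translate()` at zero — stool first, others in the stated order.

stool();
translate([317, 0, 0]) picture_frame();
translate([10, 2, 415]) spool();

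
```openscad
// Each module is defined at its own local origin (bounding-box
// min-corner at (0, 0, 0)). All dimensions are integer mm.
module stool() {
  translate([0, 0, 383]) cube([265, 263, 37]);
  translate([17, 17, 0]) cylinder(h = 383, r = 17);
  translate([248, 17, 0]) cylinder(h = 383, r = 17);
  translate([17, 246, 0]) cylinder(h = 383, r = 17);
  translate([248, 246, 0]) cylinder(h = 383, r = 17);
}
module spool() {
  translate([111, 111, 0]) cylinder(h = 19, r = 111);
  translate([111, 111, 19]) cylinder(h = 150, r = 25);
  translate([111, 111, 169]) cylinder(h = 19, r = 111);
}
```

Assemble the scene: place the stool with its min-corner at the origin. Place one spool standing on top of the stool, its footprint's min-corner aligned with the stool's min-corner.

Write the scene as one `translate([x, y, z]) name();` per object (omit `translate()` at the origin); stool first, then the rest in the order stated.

stool();
translate([0, 0, 420]) spool();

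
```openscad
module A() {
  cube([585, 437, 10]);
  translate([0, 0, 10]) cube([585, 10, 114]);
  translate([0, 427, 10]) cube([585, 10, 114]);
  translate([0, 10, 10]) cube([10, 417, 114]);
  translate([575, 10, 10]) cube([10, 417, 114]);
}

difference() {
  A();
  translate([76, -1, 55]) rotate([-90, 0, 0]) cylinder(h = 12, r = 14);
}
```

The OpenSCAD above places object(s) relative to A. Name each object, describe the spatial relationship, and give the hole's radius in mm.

The subtracted cylinder has r = 14 mm.

A is an open box. The open box has a circular hole through its front wall. The hole's radius is 14 mm.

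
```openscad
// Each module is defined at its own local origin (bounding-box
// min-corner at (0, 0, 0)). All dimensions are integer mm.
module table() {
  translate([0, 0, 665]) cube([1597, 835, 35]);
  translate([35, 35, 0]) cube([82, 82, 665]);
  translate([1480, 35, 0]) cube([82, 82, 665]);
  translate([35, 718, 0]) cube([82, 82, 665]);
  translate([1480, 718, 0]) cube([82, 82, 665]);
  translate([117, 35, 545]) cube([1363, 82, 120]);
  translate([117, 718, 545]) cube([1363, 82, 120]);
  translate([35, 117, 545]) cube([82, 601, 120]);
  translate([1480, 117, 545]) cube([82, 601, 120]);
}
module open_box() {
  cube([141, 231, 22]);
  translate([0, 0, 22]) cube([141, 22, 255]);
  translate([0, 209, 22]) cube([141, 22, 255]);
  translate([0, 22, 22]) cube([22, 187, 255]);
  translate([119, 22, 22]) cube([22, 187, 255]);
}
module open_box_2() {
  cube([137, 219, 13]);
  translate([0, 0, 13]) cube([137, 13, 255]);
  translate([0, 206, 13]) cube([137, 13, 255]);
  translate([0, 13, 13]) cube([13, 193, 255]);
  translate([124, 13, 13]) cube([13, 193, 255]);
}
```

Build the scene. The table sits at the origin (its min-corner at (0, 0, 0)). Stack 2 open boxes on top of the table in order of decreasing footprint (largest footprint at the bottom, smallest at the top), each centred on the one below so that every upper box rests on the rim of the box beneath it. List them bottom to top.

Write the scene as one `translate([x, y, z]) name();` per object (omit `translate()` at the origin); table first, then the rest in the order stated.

table();
translate([728, 302, 700]) open_box();
translate([730, 308, 977]) open_box_2();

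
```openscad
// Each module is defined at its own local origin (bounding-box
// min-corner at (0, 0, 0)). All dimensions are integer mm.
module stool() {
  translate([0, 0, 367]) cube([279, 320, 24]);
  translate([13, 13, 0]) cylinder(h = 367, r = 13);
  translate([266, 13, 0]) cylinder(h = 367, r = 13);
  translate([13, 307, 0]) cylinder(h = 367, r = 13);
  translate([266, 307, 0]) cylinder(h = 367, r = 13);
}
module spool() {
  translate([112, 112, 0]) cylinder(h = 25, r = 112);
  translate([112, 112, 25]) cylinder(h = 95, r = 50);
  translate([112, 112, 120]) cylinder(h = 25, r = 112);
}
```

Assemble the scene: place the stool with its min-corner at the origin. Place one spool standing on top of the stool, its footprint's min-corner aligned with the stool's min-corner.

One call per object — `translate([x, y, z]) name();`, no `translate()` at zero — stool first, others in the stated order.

stool();
translate([0, 0, 391]) spool();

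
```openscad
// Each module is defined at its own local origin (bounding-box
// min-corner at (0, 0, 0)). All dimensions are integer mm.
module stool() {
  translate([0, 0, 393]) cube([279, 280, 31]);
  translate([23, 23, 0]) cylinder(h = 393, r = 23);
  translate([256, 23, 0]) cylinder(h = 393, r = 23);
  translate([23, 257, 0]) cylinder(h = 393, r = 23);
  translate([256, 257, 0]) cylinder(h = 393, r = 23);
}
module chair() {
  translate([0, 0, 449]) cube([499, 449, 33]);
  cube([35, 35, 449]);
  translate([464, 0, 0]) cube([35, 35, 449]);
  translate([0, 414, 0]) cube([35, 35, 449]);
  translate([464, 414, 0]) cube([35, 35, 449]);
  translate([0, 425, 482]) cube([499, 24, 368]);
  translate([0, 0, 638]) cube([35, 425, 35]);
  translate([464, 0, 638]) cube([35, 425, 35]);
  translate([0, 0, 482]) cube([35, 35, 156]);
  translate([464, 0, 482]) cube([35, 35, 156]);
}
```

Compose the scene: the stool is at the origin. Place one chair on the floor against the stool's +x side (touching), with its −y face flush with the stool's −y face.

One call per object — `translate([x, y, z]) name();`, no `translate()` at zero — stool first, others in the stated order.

stool();
translate([279, 0, 0]) chair();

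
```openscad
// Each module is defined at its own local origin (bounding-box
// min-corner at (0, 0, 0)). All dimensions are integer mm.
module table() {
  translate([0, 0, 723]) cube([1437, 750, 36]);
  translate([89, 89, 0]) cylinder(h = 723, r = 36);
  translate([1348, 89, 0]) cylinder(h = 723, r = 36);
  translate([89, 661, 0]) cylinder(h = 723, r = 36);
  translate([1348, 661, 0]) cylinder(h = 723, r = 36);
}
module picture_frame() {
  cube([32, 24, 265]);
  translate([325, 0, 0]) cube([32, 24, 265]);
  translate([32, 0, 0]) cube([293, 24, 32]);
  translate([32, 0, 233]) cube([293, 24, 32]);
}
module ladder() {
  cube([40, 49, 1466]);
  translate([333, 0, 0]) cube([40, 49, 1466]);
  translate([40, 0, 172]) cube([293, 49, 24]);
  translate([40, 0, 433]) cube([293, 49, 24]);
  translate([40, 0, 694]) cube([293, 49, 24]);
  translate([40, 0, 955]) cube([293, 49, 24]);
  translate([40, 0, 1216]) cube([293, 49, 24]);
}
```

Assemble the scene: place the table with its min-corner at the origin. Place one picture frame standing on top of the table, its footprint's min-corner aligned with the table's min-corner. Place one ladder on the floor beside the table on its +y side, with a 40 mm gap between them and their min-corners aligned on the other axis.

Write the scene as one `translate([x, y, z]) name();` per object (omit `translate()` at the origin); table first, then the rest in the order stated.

table();
translate([0, 0, 759]) picture_frame();
translate([0, 790, 0]) ladder();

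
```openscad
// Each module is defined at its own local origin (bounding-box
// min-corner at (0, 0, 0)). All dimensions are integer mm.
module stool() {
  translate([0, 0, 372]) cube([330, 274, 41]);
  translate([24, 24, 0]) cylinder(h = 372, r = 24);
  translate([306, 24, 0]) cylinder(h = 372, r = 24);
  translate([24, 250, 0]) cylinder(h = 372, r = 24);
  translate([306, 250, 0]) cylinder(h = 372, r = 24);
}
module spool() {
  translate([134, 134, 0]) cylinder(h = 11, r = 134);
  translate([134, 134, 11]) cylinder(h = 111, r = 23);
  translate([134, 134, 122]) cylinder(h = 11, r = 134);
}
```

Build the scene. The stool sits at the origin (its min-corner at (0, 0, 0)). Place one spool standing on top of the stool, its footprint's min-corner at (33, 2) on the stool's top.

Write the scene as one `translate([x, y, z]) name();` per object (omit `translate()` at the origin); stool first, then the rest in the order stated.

stool();
translate([33, 2, 413]) spool();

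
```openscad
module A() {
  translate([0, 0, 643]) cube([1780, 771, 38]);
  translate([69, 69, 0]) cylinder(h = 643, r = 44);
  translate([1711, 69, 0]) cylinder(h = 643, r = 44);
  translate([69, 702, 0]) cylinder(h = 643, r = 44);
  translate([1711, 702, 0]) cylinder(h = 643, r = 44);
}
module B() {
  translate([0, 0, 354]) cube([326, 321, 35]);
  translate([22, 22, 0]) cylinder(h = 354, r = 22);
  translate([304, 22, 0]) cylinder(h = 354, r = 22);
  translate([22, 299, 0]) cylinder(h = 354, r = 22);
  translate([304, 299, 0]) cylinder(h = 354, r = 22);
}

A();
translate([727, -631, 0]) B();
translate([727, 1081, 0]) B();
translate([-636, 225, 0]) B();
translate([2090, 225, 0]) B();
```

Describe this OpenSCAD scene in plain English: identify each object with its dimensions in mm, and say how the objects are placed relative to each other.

A is a rectangular dining table. The top is 1780×771×38 mm with its upper surface at z = 681 mm. It stands on four round legs of 88 mm diameter, each leg's bounding box inset 25 mm from the nearest pair of top edges, running from the floor to the underside of the top.

B is a four-legged stool. The seat is 326×321 mm, 35 mm thick, top at z = 389 mm. It stands on four round legs, each 44 mm in diameter, from z = 0 to the seat underside, each leg's axis is inset half a diameter from the nearest pair of seat edges (so the leg's bounding box is flush with the corner).

Four stools sit around the table at the −y, +y, −x, +x sides.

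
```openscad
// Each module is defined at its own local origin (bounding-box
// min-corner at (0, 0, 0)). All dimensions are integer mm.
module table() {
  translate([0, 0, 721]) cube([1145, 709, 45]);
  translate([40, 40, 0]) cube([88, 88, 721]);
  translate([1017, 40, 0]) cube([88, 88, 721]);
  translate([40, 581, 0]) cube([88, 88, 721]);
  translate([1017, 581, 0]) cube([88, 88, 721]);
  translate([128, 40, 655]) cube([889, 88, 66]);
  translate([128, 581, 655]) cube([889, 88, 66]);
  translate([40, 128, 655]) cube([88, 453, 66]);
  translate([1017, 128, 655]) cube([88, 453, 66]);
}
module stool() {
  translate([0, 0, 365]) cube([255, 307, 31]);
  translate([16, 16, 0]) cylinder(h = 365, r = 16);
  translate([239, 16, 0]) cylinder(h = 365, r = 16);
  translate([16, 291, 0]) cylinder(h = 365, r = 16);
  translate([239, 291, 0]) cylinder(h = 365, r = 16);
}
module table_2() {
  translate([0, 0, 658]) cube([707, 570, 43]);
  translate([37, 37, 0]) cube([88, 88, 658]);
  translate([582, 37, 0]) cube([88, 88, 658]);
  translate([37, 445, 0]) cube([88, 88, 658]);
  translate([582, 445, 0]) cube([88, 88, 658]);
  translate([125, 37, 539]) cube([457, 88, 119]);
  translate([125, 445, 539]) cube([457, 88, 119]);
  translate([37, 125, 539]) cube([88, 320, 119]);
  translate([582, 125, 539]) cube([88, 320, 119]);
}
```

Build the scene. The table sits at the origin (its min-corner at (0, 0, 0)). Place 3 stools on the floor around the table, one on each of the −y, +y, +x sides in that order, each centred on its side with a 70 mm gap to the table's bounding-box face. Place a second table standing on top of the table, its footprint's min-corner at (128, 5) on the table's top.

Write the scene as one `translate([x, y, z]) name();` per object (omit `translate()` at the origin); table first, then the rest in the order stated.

table();
translate([445, -377, 0]) stool();
translate([445, 779, 0]) stool();
translate([1215, 201, 0]) stool();
translate([128, 5, 766]) table_2();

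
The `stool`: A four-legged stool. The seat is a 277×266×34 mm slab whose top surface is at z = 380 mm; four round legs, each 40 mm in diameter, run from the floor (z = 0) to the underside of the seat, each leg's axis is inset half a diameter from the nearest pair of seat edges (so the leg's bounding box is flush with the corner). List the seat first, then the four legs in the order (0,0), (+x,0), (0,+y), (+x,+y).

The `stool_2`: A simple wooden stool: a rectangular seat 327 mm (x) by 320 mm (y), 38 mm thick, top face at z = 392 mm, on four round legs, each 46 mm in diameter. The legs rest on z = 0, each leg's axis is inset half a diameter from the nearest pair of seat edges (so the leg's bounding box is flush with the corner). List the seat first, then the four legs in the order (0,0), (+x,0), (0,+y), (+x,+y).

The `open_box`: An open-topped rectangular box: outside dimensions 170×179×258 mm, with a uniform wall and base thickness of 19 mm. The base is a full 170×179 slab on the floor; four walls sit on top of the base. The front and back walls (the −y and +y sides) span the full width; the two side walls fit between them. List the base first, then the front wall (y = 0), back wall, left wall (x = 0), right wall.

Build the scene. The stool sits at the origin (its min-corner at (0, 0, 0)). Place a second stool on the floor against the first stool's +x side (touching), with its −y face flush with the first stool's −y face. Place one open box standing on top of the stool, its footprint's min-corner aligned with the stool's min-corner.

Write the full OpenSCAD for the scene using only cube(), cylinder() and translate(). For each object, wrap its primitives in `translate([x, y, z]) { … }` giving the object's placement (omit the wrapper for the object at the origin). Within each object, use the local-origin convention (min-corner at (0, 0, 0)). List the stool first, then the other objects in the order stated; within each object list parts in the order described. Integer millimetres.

translate([0, 0, 346]) cube([277, 266, 34]);
translate([20, 20, 0]) cylinder(h = 346, r = 20);
translate([257, 20, 0]) cylinder(h = 346, r = 20);
translate([20, 246, 0]) cylinder(h = 346, r = 20);
translate([257, 246, 0]) cylinder(h = 346, r = 20);
translate([277, 0, 0]) {
  translate([0, 0, 354]) cube([327, 320, 38]);
  translate([23, 23, 0]) cylinder(h = 354, r = 23);
  translate([304, 23, 0]) cylinder(h = 354, r = 23);
  translate([23, 297, 0]) cylinder(h = 354, r = 23);
  translate([304, 297, 0]) cylinder(h = 354, r = 23);
}
translate([0, 0, 380]) {
  cube([170, 179, 19]);
  translate([0, 0, 19]) cube([170, 19, 239]);
  translate([0, 160, 19]) cube([170, 19, 239]);
  translate([0, 19, 19]) cube([19, 141, 239]);
  translate([151, 19, 19]) cube([19, 141, 239]);
}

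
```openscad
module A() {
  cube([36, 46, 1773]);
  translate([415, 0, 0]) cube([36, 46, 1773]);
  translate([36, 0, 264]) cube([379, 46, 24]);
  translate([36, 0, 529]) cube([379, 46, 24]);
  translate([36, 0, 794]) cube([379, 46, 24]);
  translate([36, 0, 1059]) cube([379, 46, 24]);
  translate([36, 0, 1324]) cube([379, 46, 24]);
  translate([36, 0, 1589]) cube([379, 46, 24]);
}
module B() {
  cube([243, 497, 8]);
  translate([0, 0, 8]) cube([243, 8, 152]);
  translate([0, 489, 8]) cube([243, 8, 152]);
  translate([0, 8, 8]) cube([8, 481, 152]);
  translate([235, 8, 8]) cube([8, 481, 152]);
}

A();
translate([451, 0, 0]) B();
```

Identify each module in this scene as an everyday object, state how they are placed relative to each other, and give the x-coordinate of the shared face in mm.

A is a ladder. B is an open box. The open box is against the ladder's +x side, with their −y faces flush. The x-coordinate of the shared face is 451 mm.

The ladder's +x face and the open box's −x face are both at x = 451 mm.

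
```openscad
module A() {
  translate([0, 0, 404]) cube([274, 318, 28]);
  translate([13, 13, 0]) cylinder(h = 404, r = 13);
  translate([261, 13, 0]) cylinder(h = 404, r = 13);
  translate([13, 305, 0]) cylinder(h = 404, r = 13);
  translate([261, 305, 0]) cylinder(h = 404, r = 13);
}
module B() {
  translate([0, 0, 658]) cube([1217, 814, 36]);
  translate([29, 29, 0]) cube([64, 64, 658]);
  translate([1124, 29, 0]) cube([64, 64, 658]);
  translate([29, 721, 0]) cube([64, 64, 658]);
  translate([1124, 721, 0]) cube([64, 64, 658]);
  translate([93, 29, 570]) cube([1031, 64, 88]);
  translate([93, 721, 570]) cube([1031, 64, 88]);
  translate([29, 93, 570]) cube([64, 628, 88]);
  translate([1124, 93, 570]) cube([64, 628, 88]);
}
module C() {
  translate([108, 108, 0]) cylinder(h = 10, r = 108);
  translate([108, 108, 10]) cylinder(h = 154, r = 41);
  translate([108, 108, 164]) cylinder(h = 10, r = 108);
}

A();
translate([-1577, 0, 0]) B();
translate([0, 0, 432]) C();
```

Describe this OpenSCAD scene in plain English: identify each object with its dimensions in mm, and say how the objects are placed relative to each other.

A is a four-legged stool. The seat is a 274×318×28 mm slab whose top surface is at z = 432 mm; four round legs, each 26 mm in diameter, run from the floor (z = 0) to the underside of the seat, each leg's axis is inset half a diameter from the nearest pair of seat edges (so the leg's bounding box is flush with the corner).

B is a table: top 1217 mm (x) × 814 mm (y), 36 mm thick, upper face at z = 694 mm, on four 64×64 mm square legs, each inset 29 mm from the nearest pair of top edges, running from z = 0 to the bottom of the top. Four apron rails, 64 mm thick and 88 mm tall, run between adjacent legs with their top edges flush with the underside of the top and their outer faces flush with the legs' outer faces.

C is a spool: two coaxial disc flanges of radius 108 mm and thickness 10 mm, joined by a core cylinder of radius 41 mm and height 154 mm. The lower flange rests on z = 0 and the three cylinders share a vertical axis.

The table is on the floor beside the stool on its −x side. The spool is on top of the stool.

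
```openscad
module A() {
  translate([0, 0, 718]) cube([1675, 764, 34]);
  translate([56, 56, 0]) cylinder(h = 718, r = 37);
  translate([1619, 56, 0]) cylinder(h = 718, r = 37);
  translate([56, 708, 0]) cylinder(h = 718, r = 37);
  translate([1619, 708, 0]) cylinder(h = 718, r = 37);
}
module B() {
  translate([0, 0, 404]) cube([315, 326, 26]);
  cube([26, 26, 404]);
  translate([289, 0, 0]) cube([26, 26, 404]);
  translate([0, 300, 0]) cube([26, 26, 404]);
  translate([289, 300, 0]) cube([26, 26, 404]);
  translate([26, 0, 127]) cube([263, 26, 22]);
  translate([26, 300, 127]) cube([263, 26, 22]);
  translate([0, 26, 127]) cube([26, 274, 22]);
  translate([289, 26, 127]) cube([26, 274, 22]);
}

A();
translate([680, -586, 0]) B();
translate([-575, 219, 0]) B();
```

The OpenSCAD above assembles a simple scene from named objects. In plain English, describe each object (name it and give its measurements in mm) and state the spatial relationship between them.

A is a rectangular dining table. The top is 1675×764×34 mm with its upper surface at z = 752 mm. It stands on four round legs of 74 mm diameter, each leg's bounding box inset 19 mm from the nearest pair of top edges, running from the floor to the underside of the top.

B is a four-legged stool. The seat is a 315×326×26 mm slab whose top surface is at z = 430 mm; four square legs, each 26×26 mm in cross-section, run from the floor (z = 0) to the underside of the seat, each flush with a corner of the seat. Four stretchers, 26 mm wide and 22 mm tall, connect adjacent legs with their undersides at z = 127 mm, each running between the inner faces of the legs it joins and aligned with the legs' outer faces on the other axis.

Two stools sit around the table at the −y, −x sides.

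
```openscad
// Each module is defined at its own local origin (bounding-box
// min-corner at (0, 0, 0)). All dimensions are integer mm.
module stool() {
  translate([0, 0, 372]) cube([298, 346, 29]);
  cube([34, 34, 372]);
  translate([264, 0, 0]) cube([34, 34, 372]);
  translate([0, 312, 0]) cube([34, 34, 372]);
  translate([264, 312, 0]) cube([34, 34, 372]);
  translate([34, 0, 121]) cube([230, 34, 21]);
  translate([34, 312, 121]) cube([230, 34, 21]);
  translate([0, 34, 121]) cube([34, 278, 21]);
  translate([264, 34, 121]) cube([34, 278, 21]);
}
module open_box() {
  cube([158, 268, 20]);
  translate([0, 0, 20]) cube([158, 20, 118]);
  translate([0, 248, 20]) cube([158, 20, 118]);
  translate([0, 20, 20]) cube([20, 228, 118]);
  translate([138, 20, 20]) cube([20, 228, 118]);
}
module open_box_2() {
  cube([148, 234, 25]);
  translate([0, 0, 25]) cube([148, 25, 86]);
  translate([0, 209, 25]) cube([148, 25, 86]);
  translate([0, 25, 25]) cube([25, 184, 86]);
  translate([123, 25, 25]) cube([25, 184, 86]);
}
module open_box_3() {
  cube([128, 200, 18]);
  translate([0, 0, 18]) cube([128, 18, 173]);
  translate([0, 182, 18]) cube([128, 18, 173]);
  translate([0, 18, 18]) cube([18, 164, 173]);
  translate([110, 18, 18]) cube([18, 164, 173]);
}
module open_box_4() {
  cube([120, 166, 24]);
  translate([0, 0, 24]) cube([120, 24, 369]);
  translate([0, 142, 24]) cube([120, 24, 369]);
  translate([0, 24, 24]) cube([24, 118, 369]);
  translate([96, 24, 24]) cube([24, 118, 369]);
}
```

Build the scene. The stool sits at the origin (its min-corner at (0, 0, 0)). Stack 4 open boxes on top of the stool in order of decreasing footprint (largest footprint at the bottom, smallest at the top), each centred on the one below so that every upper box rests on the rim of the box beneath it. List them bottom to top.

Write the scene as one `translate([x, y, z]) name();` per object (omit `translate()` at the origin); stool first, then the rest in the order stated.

stool();
translate([70, 39, 401]) open_box();
translate([75, 56, 539]) open_box_2();
translate([85, 73, 650]) open_box_3();
translate([89, 90, 841]) open_box_4();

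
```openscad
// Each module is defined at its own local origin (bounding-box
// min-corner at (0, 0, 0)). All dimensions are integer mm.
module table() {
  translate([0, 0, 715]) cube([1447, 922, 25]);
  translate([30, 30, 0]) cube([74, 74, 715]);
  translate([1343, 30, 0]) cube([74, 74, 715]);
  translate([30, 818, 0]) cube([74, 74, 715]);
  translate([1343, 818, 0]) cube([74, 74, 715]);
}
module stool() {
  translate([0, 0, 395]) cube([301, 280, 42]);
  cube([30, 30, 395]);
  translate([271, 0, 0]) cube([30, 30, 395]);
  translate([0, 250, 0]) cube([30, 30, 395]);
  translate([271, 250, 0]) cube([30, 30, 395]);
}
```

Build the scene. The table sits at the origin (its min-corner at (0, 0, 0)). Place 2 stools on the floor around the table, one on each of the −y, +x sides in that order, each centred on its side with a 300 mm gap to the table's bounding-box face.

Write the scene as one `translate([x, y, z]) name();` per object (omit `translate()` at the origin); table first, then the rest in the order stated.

table();
translate([573, -580, 0]) stool();
translate([1747, 321, 0]) stool();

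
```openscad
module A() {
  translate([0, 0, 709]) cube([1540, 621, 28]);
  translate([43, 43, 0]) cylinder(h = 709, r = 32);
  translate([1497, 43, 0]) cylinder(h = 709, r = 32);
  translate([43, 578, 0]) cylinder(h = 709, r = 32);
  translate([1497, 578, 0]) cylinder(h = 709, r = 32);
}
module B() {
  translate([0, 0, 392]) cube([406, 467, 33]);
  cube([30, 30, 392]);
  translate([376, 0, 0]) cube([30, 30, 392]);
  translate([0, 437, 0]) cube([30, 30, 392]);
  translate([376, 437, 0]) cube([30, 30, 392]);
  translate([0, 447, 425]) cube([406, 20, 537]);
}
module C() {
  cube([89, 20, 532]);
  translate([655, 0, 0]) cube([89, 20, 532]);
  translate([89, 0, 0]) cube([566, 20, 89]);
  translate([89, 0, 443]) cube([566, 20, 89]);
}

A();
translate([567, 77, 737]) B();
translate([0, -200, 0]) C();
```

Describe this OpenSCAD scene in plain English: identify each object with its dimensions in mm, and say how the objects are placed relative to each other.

A is a rectangular dining table. The top is 1540×621×28 mm with its upper surface at z = 737 mm. It stands on four round legs of 64 mm diameter, each leg's bounding box inset 11 mm from the nearest pair of top edges, running from the floor to the underside of the top.

B is a chair. The seat is a 406×467×33 mm slab with its top at z = 425 mm, on four 30×30 mm corner legs (flush with the seat edges, standing on z = 0). A flat backrest 20 mm thick, 537 mm tall, spans the full seat width and rises from the seat top along its +y edge, rear face flush with the rear of the seat.

C is a picture frame with a 566×354 mm rectangular opening (x by z) and a uniform 89 mm border on every side. Frame depth is 20 mm along y. It is built from two vertical stiles running the full outside height and two horizontal rails spanning the gap between the stiles.

The chair is on top of the table, centred. The picture frame is on the floor beside the table on its −y side.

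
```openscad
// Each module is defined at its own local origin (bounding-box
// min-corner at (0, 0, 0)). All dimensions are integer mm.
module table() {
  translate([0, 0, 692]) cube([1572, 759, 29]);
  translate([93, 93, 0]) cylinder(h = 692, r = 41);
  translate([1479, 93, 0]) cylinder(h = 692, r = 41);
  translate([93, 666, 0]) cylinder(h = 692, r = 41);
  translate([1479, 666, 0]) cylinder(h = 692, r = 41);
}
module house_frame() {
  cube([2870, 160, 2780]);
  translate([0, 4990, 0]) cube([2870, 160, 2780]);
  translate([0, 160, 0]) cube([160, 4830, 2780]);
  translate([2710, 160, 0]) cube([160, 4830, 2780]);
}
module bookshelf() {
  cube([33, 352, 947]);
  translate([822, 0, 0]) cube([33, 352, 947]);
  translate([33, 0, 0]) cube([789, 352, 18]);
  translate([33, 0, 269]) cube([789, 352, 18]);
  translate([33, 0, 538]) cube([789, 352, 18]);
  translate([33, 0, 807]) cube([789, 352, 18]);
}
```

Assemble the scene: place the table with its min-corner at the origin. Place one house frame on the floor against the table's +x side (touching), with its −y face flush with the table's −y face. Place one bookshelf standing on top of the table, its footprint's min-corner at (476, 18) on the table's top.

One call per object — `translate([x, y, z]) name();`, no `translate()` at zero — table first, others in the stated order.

table();
translate([1572, 0, 0]) house_frame();
translate([476, 18, 721]) bookshelf();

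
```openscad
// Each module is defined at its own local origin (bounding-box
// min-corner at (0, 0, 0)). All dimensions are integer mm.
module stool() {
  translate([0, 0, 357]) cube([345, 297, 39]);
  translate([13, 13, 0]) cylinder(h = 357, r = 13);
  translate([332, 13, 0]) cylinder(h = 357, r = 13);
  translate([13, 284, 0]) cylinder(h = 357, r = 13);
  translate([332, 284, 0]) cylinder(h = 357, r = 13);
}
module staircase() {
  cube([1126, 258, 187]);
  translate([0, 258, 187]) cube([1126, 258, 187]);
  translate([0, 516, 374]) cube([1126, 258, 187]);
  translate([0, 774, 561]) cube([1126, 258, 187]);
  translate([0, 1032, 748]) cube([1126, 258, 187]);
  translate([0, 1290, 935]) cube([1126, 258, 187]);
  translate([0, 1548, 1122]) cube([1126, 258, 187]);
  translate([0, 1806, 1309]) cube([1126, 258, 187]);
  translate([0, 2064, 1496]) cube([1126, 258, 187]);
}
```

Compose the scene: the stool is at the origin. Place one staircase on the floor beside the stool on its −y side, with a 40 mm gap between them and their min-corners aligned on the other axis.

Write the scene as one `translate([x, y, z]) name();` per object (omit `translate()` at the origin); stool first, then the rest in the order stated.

stool();
translate([0, -2362, 0]) staircase();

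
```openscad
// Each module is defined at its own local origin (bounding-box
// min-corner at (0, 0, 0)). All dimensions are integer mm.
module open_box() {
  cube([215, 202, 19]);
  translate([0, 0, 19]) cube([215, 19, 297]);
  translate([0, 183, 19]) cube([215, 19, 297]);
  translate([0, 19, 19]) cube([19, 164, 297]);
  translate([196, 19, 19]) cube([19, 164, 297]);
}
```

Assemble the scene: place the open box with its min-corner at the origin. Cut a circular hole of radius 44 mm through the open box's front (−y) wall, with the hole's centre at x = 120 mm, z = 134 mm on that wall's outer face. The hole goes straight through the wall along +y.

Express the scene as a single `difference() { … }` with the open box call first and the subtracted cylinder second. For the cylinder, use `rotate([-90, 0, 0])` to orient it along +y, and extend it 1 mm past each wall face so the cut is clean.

difference() {
  open_box();
  translate([120, -1, 134]) rotate([-90, 0, 0]) cylinder(h = 21, r = 44);
}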